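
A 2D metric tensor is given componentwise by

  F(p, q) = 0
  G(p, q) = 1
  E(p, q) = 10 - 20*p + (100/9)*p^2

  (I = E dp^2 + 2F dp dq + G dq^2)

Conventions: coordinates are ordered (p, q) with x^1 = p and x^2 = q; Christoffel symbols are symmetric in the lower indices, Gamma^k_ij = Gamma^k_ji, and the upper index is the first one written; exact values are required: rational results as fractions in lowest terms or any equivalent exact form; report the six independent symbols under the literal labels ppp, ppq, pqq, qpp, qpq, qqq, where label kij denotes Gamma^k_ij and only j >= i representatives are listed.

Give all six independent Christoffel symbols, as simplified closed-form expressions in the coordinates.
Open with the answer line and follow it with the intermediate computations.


Answer: Gamma_ppp = (10*p - 9)/(10*p^2 - 18*p + 9), Gamma_ppq = 0, Gamma_pqq = 0, Gamma_qpp = 0, Gamma_qpq = 0, Gamma_qqq = 0

E = 10 - 20*p + (100/9)*p^2; F = 0; G = 1
Gamma^k_ij = (1/2) g^{kl} (d_i g_jl + d_j g_il - d_l g_ij), with g^inv = (1/(EG-F^2)) [[G, -F], [-F, E]]
first partials: E_p = -20 + (200/9)*p, E_q = 0, F_p = 0, F_q = 0, G_p = 0, G_q = 0
D = EG - F^2 = 10 - 20*p + (100/9)*p^2
expanded: Gamma^p_pp = (G E_p - 2F F_p + F E_q)/(2D), Gamma^p_pq = (G E_q - F G_p)/(2D), Gamma^p_qq = (2G F_q - G G_p - F G_q)/(2D), Gamma^q_pp = (2E F_p - E E_q - F E_p)/(2D), Gamma^q_pq = (E G_p - F E_q)/(2D), Gamma^q_qq = (E G_q - 2F F_q + F G_p)/(2D); substitute and cancel common factors


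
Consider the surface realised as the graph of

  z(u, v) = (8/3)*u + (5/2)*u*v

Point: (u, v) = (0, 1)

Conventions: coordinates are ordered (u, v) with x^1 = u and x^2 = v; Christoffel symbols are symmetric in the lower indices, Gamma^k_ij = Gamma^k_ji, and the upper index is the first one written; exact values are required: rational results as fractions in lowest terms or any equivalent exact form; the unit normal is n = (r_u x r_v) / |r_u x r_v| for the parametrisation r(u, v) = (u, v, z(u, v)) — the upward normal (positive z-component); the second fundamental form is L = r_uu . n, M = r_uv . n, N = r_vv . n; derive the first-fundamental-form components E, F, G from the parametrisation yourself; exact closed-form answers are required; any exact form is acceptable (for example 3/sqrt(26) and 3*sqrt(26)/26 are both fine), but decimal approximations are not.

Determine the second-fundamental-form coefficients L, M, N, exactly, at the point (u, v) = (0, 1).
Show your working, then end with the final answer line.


z_u = 31/6, z_v = 0, z_uu = 0, z_uv = 5/2, z_vv = 0
E = 997/36, F = 0, G = 1; answer radicand W^2 = 997/36
unnormalised second-form numerators: l = 0, m = 5/2, n = 0; L = l/sqrt(997/36), and similarly M = m/sqrt(W^2), N = n/sqrt(W^2)

Answer: L = 0, M = 15*sqrt(997)/997, N = 0


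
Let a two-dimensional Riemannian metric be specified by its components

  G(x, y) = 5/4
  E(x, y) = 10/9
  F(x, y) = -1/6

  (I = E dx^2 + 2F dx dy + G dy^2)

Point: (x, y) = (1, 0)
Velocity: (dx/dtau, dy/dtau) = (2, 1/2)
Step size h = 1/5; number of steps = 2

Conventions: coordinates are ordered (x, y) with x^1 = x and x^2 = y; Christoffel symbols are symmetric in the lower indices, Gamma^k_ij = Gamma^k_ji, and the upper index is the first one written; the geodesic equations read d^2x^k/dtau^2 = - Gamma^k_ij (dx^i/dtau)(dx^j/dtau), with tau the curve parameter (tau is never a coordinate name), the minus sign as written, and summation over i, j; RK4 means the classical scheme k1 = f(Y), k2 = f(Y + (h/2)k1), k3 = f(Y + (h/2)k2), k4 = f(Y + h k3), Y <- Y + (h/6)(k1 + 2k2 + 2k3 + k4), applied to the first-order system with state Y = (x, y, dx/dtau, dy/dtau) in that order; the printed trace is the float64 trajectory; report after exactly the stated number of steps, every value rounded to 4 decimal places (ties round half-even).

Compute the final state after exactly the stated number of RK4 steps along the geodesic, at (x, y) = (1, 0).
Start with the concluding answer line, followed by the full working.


Answer: x = 1.8000, y = 0.2000, dx/dtau = 2.0000, dy/dtau = 0.5000

f(Y) = (dx/dtau, dy/dtau, -Gamma^x_ij Y'^i Y'^j, -Gamma^y_ij Y'^i Y'^j) with the Gammas evaluated at the stage position; h = 0.200000; intermediate values shown to 6 dp
step 0: x = 1.0000, y = 0.0000, dx/dtau = 2.0000, dy/dtau = 0.5000
step 1:
  k1: at (x, y) = (1.000000, 0.000000), (dx/dtau, dy/dtau) = (2.000000, 0.500000); Gamma_xxx = 0.000000, Gamma_xxy = 0.000000, Gamma_xyy = 0.000000, Gamma_yxx = 0.000000, Gamma_yxy = 0.000000, Gamma_yyy = 0.000000; k1 = (2.000000, 0.500000, 0.000000, 0.000000)
  k2: at (x, y) = (1.200000, 0.050000), (dx/dtau, dy/dtau) = (2.000000, 0.500000); Gamma_xxx = 0.000000, Gamma_xxy = 0.000000, Gamma_xyy = 0.000000, Gamma_yxx = 0.000000, Gamma_yxy = 0.000000, Gamma_yyy = 0.000000; k2 = (2.000000, 0.500000, 0.000000, 0.000000)
  k3: at (x, y) = (1.200000, 0.050000), (dx/dtau, dy/dtau) = (2.000000, 0.500000); Gamma_xxx = 0.000000, Gamma_xxy = 0.000000, Gamma_xyy = 0.000000, Gamma_yxx = 0.000000, Gamma_yxy = 0.000000, Gamma_yyy = 0.000000; k3 = (2.000000, 0.500000, 0.000000, 0.000000)
  k4: at (x, y) = (1.400000, 0.100000), (dx/dtau, dy/dtau) = (2.000000, 0.500000); Gamma_xxx = 0.000000, Gamma_xxy = 0.000000, Gamma_xyy = 0.000000, Gamma_yxx = 0.000000, Gamma_yxy = 0.000000, Gamma_yyy = 0.000000; k4 = (2.000000, 0.500000, 0.000000, 0.000000)
  Y <- Y + (h/6)(k1 + 2k2 + 2k3 + k4): x = 1.4000, y = 0.1000, dx/dtau = 2.0000, dy/dtau = 0.5000
step 2:
  k1: at (x, y) = (1.400000, 0.100000), (dx/dtau, dy/dtau) = (2.000000, 0.500000); Gamma_xxx = 0.000000, Gamma_xxy = 0.000000, Gamma_xyy = 0.000000, Gamma_yxx = 0.000000, Gamma_yxy = 0.000000, Gamma_yyy = 0.000000; k1 = (2.000000, 0.500000, 0.000000, 0.000000)
  k2: at (x, y) = (1.600000, 0.150000), (dx/dtau, dy/dtau) = (2.000000, 0.500000); Gamma_xxx = 0.000000, Gamma_xxy = 0.000000, Gamma_xyy = 0.000000, Gamma_yxx = 0.000000, Gamma_yxy = 0.000000, Gamma_yyy = 0.000000; k2 = (2.000000, 0.500000, 0.000000, 0.000000)
  k3: at (x, y) = (1.600000, 0.150000), (dx/dtau, dy/dtau) = (2.000000, 0.500000); Gamma_xxx = 0.000000, Gamma_xxy = 0.000000, Gamma_xyy = 0.000000, Gamma_yxx = 0.000000, Gamma_yxy = 0.000000, Gamma_yyy = 0.000000; k3 = (2.000000, 0.500000, 0.000000, 0.000000)
  k4: at (x, y) = (1.800000, 0.200000), (dx/dtau, dy/dtau) = (2.000000, 0.500000); Gamma_xxx = 0.000000, Gamma_xxy = 0.000000, Gamma_xyy = 0.000000, Gamma_yxx = 0.000000, Gamma_yxy = 0.000000, Gamma_yyy = 0.000000; k4 = (2.000000, 0.500000, 0.000000, 0.000000)
  Y <- Y + (h/6)(k1 + 2k2 + 2k3 + k4): x = 1.8000, y = 0.2000, dx/dtau = 2.0000, dy/dtau = 0.5000


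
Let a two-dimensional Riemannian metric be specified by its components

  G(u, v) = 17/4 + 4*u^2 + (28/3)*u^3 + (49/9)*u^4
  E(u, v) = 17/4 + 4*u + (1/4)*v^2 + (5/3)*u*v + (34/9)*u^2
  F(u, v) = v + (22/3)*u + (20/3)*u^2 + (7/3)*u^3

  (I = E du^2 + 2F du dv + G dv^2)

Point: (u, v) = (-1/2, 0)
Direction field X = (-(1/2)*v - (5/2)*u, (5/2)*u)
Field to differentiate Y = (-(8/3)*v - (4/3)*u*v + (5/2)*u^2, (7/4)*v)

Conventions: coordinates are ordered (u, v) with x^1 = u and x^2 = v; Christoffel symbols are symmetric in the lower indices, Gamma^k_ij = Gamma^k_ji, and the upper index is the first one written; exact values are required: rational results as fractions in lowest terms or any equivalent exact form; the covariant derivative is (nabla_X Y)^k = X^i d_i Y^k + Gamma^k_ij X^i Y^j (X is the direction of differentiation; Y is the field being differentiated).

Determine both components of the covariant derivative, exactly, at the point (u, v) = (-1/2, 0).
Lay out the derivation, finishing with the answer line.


E = 115/36, F = -55/24, G = 637/144 at the point
E_u = 2/9, E_v = -5/6, F_u = 29/12, F_v = 1, G_u = 5/18, G_v = 0
EG - F^2 = 23015/2592;  g^inv = (2592/23015) * [[637/144, 55/24], [55/24, 115/36]]
first-kind symbols [ij,l] = (1/2)(d_i g_jl + d_j g_il - d_l g_ij): [uu,u] = E_u/2 = 1/9, [uu,v] = F_u - E_v/2 = 17/6, [uv,u] = E_v/2 = -5/12, [uv,v] = G_u/2 = 5/36, [vv,u] = F_v - G_u/2 = 31/36, [vv,v] = G_v/2 = 0
Gamma^u_ij = (G*[ij,u] - F*[ij,v])/(EG - F^2), Gamma^v_ij = (E*[ij,v] - F*[ij,u])/(EG - F^2)
Gamma_uuu = 18104/23015, Gamma_uuv = -1581/9206, Gamma_uvv = 19747/46030, Gamma_vuu = 4824/4603, Gamma_vuv = -265/4603, Gamma_vvv = 1023/4603
X = (5/4, -5/4), Y = (5/8, 0) at the point

Answer: (nabla_X Y)^u = 36445/294592, (nabla_X Y)^v = -194985/147296


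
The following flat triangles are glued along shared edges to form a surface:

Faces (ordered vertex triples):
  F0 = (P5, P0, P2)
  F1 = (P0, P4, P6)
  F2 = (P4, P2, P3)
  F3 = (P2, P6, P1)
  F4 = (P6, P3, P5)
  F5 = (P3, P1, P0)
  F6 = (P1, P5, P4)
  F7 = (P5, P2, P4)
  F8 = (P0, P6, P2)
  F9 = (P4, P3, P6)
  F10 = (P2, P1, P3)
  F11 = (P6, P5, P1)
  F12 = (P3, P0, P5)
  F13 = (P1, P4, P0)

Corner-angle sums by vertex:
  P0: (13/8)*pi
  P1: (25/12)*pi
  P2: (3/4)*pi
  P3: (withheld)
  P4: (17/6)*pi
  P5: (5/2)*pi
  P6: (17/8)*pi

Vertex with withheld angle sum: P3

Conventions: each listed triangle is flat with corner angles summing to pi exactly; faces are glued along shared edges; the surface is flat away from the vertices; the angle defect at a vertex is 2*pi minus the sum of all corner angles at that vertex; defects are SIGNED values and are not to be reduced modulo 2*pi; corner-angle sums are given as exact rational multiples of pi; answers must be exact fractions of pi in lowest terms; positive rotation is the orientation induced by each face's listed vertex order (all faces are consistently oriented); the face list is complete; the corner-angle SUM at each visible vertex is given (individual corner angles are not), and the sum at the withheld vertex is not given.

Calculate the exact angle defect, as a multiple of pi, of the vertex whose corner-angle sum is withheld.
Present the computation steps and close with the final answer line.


V = 7, E = 21, F = 14; chi = V - E + F = 0
Gauss-Bonnet: total defect = 2*pi*chi = 0; visible defects sum to pi/12

Answer: defect(P3) = -pi/12


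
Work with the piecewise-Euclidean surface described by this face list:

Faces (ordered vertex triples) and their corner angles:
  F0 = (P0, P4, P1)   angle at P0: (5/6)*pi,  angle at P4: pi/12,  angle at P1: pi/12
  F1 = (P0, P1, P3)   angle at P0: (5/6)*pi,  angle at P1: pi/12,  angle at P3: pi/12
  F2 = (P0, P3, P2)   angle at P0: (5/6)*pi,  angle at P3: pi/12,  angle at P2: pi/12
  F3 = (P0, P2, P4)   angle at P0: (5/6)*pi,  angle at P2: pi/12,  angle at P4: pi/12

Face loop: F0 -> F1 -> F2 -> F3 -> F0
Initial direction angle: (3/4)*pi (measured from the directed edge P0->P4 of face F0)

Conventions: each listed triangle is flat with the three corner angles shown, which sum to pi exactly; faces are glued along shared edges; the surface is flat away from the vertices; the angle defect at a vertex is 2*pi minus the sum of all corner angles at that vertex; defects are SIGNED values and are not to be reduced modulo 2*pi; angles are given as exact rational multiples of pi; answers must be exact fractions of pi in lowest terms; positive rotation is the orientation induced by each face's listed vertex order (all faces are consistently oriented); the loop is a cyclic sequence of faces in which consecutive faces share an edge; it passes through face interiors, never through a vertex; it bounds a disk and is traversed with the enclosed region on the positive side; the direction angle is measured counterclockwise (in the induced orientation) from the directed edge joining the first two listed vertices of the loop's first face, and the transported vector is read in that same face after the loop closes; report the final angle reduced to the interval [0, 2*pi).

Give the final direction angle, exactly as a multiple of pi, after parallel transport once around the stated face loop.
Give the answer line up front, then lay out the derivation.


Answer: final direction angle = (17/12)*pi

enclosed vertex P0: corner angles sum to (10/3)*pi, defect = 2*pi - (10/3)*pi = (-4/3)*pi
the rotation equals the total enclosed defect, so the final angle is initial + defects (mod 2*pi)
final angle = (3/4)*pi - (4/3)*pi = (17/12)*pi (mod 2*pi)


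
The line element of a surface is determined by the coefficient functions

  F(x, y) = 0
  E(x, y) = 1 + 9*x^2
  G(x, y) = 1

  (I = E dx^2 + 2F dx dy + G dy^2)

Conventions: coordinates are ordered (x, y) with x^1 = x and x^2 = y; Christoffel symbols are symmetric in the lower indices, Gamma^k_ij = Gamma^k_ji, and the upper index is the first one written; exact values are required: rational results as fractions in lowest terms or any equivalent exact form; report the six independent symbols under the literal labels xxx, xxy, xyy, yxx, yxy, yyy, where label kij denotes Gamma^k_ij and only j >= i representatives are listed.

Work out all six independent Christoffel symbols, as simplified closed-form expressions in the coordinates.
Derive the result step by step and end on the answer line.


E = 1 + 9*x^2; F = 0; G = 1
Gamma^k_ij = (1/2) g^{kl} (d_i g_jl + d_j g_il - d_l g_ij), with g^inv = (1/(EG-F^2)) [[G, -F], [-F, E]]
first partials: E_x = 18*x, E_y = 0, F_x = 0, F_y = 0, G_x = 0, G_y = 0
D = EG - F^2 = 1 + 9*x^2
expanded: Gamma^x_xx = (G E_x - 2F F_x + F E_y)/(2D), Gamma^x_xy = (G E_y - F G_x)/(2D), Gamma^x_yy = (2G F_y - G G_x - F G_y)/(2D), Gamma^y_xx = (2E F_x - E E_y - F E_x)/(2D), Gamma^y_xy = (E G_x - F E_y)/(2D), Gamma^y_yy = (E G_y - 2F F_y + F G_x)/(2D); substitute and cancel common factors

Answer: Gamma_xxx = 9*x/(9*x^2 + 1), Gamma_xxy = 0, Gamma_xyy = 0, Gamma_yxx = 0, Gamma_yxy = 0, Gamma_yyy = 0


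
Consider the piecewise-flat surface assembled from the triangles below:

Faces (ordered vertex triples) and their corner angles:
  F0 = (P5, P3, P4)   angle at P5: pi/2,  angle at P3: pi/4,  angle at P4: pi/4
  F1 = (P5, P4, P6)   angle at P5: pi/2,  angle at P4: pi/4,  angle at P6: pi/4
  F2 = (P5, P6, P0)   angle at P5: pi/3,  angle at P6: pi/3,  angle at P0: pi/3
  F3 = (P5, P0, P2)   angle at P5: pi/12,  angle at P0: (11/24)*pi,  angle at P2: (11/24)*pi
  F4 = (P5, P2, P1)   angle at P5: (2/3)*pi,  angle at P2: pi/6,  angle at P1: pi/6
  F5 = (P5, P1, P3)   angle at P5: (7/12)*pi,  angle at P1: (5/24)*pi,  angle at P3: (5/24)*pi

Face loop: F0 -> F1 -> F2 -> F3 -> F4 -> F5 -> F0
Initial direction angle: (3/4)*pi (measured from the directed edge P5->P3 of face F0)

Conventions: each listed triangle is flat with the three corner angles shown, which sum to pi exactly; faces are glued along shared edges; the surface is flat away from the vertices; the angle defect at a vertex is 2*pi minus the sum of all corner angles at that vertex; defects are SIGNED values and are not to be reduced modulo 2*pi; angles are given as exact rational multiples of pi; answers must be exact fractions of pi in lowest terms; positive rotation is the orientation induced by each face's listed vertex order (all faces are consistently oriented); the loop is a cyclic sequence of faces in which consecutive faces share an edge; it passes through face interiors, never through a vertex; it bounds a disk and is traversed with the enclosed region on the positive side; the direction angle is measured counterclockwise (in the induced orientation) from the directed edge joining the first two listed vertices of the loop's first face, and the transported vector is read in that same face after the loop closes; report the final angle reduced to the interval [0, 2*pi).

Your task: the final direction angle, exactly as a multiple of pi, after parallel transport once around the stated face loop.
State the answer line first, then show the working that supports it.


Answer: final direction angle = pi/12

enclosed vertex P5: corner angles sum to (8/3)*pi, defect = 2*pi - (8/3)*pi = (-2/3)*pi
final direction = starting direction + enclosed defect total, reduced mod 2*pi (induced orientation)
final angle = (3/4)*pi - (2/3)*pi = pi/12 (mod 2*pi)


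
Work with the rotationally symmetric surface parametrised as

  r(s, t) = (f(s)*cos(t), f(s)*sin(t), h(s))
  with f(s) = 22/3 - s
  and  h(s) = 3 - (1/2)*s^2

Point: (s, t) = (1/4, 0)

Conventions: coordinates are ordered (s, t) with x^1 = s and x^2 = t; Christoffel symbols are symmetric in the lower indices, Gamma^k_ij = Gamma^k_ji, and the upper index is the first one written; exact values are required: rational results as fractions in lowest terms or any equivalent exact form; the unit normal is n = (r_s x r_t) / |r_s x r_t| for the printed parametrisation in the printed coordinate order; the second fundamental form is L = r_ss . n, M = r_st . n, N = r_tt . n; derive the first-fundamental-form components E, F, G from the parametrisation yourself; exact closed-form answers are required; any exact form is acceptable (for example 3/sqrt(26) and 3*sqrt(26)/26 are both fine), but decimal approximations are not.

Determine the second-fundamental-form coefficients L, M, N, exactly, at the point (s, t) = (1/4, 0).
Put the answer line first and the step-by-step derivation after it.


Answer: L = 4*sqrt(17)/17, M = 0, N = -5*sqrt(17)/12

f = 85/12, f' = -1, f'' = 0, h' = -1/4, h'' = -1
E = 17/16, F = 0, G = 7225/144; answer radicand W^2 = 17/16
unnormalised second-form numerators: l = 1, m = 0, n = -85/48; L = l/sqrt(17/16), and similarly M = m/sqrt(W^2), N = n/sqrt(W^2)


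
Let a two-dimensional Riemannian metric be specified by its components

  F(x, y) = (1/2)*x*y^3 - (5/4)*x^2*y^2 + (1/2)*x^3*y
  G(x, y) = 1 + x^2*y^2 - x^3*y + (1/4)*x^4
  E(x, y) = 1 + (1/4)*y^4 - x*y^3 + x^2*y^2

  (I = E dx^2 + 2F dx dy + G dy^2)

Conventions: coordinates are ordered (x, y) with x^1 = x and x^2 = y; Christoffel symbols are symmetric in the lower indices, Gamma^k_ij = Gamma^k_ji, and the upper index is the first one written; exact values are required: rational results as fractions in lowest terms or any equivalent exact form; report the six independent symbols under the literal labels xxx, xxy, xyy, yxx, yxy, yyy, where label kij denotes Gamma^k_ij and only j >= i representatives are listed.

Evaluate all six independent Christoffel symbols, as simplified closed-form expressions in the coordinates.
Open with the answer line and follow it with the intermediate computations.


Answer: Gamma_xxx = (4*x*y^2 - 2*y^3)/(x^4 - 4*x^3*y + 8*x^2*y^2 - 4*x*y^3 + y^4 + 4), Gamma_xxy = (4*x^2*y - 6*x*y^2 + 2*y^3)/(x^4 - 4*x^3*y + 8*x^2*y^2 - 4*x*y^3 + y^4 + 4), Gamma_xyy = (-4*x^2*y + 2*x*y^2)/(x^4 - 4*x^3*y + 8*x^2*y^2 - 4*x*y^3 + y^4 + 4), Gamma_yxx = (2*x^2*y - 4*x*y^2)/(x^4 - 4*x^3*y + 8*x^2*y^2 - 4*x*y^3 + y^4 + 4), Gamma_yxy = (2*x^3 - 6*x^2*y + 4*x*y^2)/(x^4 - 4*x^3*y + 8*x^2*y^2 - 4*x*y^3 + y^4 + 4), Gamma_yyy = (-2*x^3 + 4*x^2*y)/(x^4 - 4*x^3*y + 8*x^2*y^2 - 4*x*y^3 + y^4 + 4)

E = 1 + (1/4)*y^4 - x*y^3 + x^2*y^2; F = (1/2)*x*y^3 - (5/4)*x^2*y^2 + (1/2)*x^3*y; G = 1 + x^2*y^2 - x^3*y + (1/4)*x^4
Gamma^k_ij = (1/2) g^{kl} (d_i g_jl + d_j g_il - d_l g_ij), with g^inv = (1/(EG-F^2)) [[G, -F], [-F, E]]
first partials: E_x = -y^3 + 2*x*y^2, E_y = y^3 - 3*x*y^2 + 2*x^2*y, F_x = (1/2)*y^3 - (5/2)*x*y^2 + (3/2)*x^2*y, F_y = (3/2)*x*y^2 - (5/2)*x^2*y + (1/2)*x^3, G_x = 2*x*y^2 - 3*x^2*y + x^3, G_y = 2*x^2*y - x^3
D = EG - F^2 = 1 + (1/4)*y^4 - x*y^3 + 2*x^2*y^2 - x^3*y + (1/4)*x^4
expanded: Gamma^x_xx = (G E_x - 2F F_x + F E_y)/(2D), Gamma^x_xy = (G E_y - F G_x)/(2D), Gamma^x_yy = (2G F_y - G G_x - F G_y)/(2D), Gamma^y_xx = (2E F_x - E E_y - F E_x)/(2D), Gamma^y_xy = (E G_x - F E_y)/(2D), Gamma^y_yy = (E G_y - 2F F_y + F G_x)/(2D); substitute and cancel common factors


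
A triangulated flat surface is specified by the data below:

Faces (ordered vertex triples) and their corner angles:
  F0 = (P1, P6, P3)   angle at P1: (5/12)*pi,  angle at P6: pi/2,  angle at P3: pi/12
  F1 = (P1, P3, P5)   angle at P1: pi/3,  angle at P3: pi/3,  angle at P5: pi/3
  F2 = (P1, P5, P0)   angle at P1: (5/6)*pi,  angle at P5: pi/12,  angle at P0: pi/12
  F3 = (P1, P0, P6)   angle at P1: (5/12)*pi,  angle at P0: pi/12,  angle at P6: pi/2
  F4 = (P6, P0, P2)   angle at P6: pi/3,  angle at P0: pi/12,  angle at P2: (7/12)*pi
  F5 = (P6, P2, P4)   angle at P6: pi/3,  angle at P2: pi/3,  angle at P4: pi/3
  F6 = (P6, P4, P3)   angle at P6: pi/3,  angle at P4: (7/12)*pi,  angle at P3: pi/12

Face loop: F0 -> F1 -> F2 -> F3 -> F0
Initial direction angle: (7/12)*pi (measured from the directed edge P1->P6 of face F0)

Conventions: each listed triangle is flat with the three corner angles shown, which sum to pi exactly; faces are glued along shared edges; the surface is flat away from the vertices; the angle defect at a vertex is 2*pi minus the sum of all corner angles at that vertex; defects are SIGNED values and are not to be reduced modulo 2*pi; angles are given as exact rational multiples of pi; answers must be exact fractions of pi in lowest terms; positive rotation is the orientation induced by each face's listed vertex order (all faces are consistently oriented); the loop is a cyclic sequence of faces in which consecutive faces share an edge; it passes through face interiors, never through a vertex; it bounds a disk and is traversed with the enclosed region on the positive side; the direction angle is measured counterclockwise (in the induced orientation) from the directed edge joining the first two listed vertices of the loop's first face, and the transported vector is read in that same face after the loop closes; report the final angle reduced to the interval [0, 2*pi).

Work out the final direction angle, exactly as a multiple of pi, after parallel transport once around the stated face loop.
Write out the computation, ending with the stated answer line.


enclosed vertex P1: corner angles sum to 2*pi, defect = 2*pi - 2*pi = 0
adding the enclosed defects to the starting angle (mod 2*pi, induced orientation) gives the holonomy
final angle = (7/12)*pi + 0 = (7/12)*pi (mod 2*pi)

Answer: final direction angle = (7/12)*pi


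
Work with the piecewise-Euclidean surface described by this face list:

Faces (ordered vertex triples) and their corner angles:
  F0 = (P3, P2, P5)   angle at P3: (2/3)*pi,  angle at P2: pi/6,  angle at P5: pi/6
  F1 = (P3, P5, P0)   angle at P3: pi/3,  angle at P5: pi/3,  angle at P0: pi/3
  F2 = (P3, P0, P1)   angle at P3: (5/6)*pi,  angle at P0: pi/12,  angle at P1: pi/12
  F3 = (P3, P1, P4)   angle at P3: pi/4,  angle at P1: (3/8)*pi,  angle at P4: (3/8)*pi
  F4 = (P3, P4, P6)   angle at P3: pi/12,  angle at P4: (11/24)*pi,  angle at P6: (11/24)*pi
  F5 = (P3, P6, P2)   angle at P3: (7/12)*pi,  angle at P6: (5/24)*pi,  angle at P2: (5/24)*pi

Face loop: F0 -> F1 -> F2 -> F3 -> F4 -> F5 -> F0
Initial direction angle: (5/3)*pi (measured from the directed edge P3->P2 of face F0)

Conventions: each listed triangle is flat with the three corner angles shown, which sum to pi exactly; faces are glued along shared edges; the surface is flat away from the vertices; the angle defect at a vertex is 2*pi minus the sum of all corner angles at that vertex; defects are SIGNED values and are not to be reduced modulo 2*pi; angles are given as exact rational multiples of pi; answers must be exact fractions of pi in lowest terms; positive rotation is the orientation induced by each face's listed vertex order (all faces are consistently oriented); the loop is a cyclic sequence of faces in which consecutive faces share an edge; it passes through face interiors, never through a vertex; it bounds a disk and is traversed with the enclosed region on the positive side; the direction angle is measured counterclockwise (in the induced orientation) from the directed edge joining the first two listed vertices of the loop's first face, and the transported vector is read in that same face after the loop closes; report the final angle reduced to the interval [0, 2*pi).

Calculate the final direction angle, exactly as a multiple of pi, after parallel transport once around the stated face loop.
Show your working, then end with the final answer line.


enclosed vertex P3: corner angles sum to (11/4)*pi, defect = 2*pi - (11/4)*pi = (-3/4)*pi
by Gauss-Bonnet the loop rotates the vector by the enclosed defect sum (positive orientation, mod 2*pi)
final angle = (5/3)*pi - (3/4)*pi = (11/12)*pi (mod 2*pi)

Answer: final direction angle = (11/12)*pi


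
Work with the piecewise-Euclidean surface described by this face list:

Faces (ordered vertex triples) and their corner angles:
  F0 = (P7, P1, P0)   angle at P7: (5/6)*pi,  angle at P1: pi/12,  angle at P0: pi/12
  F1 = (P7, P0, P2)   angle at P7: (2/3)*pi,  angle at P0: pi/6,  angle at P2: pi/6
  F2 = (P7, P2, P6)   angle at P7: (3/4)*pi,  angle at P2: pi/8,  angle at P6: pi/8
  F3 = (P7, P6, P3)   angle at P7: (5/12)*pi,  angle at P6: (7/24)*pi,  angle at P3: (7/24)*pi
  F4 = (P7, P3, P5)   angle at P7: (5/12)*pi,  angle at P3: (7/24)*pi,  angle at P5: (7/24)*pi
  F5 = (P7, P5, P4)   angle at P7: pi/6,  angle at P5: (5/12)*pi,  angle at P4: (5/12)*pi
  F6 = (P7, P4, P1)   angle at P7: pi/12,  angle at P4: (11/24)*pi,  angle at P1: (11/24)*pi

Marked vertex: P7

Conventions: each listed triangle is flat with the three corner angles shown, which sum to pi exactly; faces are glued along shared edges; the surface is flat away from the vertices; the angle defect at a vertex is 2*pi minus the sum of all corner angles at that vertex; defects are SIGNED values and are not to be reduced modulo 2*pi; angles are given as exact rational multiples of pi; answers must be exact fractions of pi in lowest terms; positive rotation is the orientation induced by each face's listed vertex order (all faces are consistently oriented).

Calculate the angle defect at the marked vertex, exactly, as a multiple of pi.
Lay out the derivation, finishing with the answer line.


Sum of corner angles at P7: (10/3)*pi
defect = 2*pi - (10/3)*pi

Answer: defect(P7) = (-4/3)*pi


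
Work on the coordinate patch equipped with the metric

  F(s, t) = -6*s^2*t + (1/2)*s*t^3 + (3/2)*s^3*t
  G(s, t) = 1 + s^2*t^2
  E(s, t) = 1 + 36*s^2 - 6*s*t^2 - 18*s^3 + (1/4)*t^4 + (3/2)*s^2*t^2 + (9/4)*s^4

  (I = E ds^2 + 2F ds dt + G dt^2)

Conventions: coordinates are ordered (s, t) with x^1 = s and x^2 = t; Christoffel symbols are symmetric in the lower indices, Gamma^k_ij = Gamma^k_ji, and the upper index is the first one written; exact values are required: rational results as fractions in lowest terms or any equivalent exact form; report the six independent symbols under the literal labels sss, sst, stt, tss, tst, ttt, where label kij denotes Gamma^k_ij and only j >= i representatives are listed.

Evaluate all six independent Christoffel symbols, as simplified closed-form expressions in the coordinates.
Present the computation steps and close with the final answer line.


E = 1 + 36*s^2 - 6*s*t^2 - 18*s^3 + (1/4)*t^4 + (3/2)*s^2*t^2 + (9/4)*s^4; F = -6*s^2*t + (1/2)*s*t^3 + (3/2)*s^3*t; G = 1 + s^2*t^2
Gamma^k_ij = (1/2) g^{kl} (d_i g_jl + d_j g_il - d_l g_ij), with g^inv = (1/(EG-F^2)) [[G, -F], [-F, E]]
first partials: E_s = 72*s - 6*t^2 - 54*s^2 + 3*s*t^2 + 9*s^3, E_t = -12*s*t + t^3 + 3*s^2*t, F_s = -12*s*t + (1/2)*t^3 + (9/2)*s^2*t, F_t = -6*s^2 + (3/2)*s*t^2 + (3/2)*s^3, G_s = 2*s*t^2, G_t = 2*s^2*t
D = EG - F^2 = 1 + 36*s^2 - 6*s*t^2 - 18*s^3 + (1/4)*t^4 + (5/2)*s^2*t^2 + (9/4)*s^4
expanded: Gamma^s_ss = (G E_s - 2F F_s + F E_t)/(2D), Gamma^s_st = (G E_t - F G_s)/(2D), Gamma^s_tt = (2G F_t - G G_s - F G_t)/(2D), Gamma^t_ss = (2E F_s - E E_t - F E_s)/(2D), Gamma^t_st = (E G_s - F E_t)/(2D), Gamma^t_tt = (E G_t - 2F F_t + F G_s)/(2D); substitute and cancel common factors

Answer: Gamma_sss = (18*s^3 - 108*s^2 + 6*s*t^2 + 144*s - 12*t^2)/(9*s^4 - 72*s^3 + 10*s^2*t^2 + 144*s^2 - 24*s*t^2 + t^4 + 4), Gamma_sst = (6*s^2*t - 24*s*t + 2*t^3)/(9*s^4 - 72*s^3 + 10*s^2*t^2 + 144*s^2 - 24*s*t^2 + t^4 + 4), Gamma_stt = (6*s^3 - 24*s^2 + 2*s*t^2)/(9*s^4 - 72*s^3 + 10*s^2*t^2 + 144*s^2 - 24*s*t^2 + t^4 + 4), Gamma_tss = (12*s^2*t - 24*s*t)/(9*s^4 - 72*s^3 + 10*s^2*t^2 + 144*s^2 - 24*s*t^2 + t^4 + 4), Gamma_tst = 4*s*t^2/(9*s^4 - 72*s^3 + 10*s^2*t^2 + 144*s^2 - 24*s*t^2 + t^4 + 4), Gamma_ttt = 4*s^2*t/(9*s^4 - 72*s^3 + 10*s^2*t^2 + 144*s^2 - 24*s*t^2 + t^4 + 4)


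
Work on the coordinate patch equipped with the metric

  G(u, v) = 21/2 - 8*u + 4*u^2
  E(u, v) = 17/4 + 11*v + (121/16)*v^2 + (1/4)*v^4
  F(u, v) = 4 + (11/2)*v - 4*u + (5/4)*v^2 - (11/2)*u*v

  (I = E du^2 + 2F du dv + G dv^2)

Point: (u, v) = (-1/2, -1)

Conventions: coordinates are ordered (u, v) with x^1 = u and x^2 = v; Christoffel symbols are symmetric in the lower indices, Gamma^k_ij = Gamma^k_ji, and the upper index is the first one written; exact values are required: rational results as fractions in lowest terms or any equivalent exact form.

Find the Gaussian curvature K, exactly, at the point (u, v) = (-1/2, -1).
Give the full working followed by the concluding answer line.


E = 17/16, F = -1, G = 31/2, EG - F^2 = 495/32 at the point
E_u = 0, E_v = -41/8, F_u = 3/2, F_v = 23/4, G_u = -12, G_v = 0
E_vv = 145/8, F_uv = -11/2, G_uu = 8
By Brioschi, K is (det M1 - det M2) divided by (EG - F^2) squared.
M1 = [[-E_vv/2 + F_uv - G_uu/2, E_u/2, F_u - E_v/2], [F_v - G_u/2, E, F], [G_v/2, F, G]] = [[-297/16, 0, 65/16], [47/4, 17/16, -1], [0, -1, 31/2]]; det M1 = -171455/512
M2 = [[0, E_v/2, G_u/2], [E_v/2, E, F], [G_u/2, F, G]] = [[0, -41/16, -6], [-41/16, 17/16, -1], [-6, -1, 31/2]]; det M2 = -87439/512
det M1 - det M2 = -5251/32; K = -5251/32 / (495/32)^2 = -168032/245025

Answer: K = -168032/245025


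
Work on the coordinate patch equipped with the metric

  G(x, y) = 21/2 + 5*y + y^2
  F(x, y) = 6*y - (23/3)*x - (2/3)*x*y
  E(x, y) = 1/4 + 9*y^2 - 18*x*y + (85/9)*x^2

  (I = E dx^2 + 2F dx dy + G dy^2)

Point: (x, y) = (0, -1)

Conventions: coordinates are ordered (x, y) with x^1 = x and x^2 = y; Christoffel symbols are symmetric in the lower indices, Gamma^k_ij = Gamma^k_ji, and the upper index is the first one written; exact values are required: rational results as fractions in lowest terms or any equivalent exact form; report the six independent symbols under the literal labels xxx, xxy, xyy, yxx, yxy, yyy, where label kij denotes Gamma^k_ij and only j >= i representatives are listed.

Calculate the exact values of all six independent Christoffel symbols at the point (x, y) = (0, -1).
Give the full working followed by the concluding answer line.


E = 37/4, F = -6, G = 13/2 at the point
E_x = 18, E_y = -18, F_x = -7, F_y = 6, G_x = 0, G_y = 3
EG - F^2 = 193/8;  g^inv = (8/193) * [[13/2, 6], [6, 37/4]]
first-kind symbols [ij,l] = (1/2)(d_i g_jl + d_j g_il - d_l g_ij): [xx,x] = E_x/2 = 9, [xx,y] = F_x - E_y/2 = 2, [xy,x] = E_y/2 = -9, [xy,y] = G_x/2 = 0, [yy,x] = F_y - G_x/2 = 6, [yy,y] = G_y/2 = 3/2
Gamma^x_ij = (G*[ij,x] - F*[ij,y])/(EG - F^2), Gamma^y_ij = (E*[ij,y] - F*[ij,x])/(EG - F^2)

Answer: Gamma_xxx = 564/193, Gamma_xxy = -468/193, Gamma_xyy = 384/193, Gamma_yxx = 580/193, Gamma_yxy = -432/193, Gamma_yyy = 399/193


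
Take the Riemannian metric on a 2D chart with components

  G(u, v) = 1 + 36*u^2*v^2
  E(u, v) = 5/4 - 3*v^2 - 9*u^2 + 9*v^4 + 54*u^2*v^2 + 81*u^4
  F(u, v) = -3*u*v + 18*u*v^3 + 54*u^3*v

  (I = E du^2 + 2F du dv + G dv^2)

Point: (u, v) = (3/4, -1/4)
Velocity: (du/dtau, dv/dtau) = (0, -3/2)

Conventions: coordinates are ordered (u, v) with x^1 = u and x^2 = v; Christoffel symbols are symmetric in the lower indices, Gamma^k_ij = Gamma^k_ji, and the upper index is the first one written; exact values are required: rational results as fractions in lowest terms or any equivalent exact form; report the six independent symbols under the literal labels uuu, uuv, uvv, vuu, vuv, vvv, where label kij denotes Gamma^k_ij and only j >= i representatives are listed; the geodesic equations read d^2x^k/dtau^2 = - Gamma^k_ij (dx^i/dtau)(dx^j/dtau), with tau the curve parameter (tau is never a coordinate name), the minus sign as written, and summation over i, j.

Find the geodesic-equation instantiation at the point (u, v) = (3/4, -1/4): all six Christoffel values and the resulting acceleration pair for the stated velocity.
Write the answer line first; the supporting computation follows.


Answer: Gamma_uuu = 4104/1589, Gamma_uuv = -456/1589, Gamma_uvv = 1368/1589, Gamma_vuu = -972/1589, Gamma_vuv = 108/1589, Gamma_vvv = -324/1589; accelerations (d^2u/dtau^2, d^2v/dtau^2) = (-3078/1589, 729/1589)

E = 377/16, F = -171/32, G = 145/64 at the point
E_u = 513/4, E_v = -57/4, F_u = -357/16, F_v = 369/16, G_u = 27/8, G_v = -81/8
EG - F^2 = 1589/64;  g^inv = (64/1589) * [[145/64, 171/32], [171/32, 377/16]]
first-kind symbols [ij,l] = (1/2)(d_i g_jl + d_j g_il - d_l g_ij): [uu,u] = E_u/2 = 513/8, [uu,v] = F_u - E_v/2 = -243/16, [uv,u] = E_v/2 = -57/8, [uv,v] = G_u/2 = 27/16, [vv,u] = F_v - G_u/2 = 171/8, [vv,v] = G_v/2 = -81/16
Gamma^u_ij = (G*[ij,u] - F*[ij,v])/(EG - F^2), Gamma^v_ij = (E*[ij,v] - F*[ij,u])/(EG - F^2)
Gamma_uuu = 4104/1589, Gamma_uuv = -456/1589, Gamma_uvv = 1368/1589, Gamma_vuu = -972/1589, Gamma_vuv = 108/1589, Gamma_vvv = -324/1589
d^2u/dtau^2 = -(Gamma_uuu*(0)^2 + 2*Gamma_uuv*(0)*(-3/2) + Gamma_uvv*(-3/2)^2) = -3078/1589
d^2v/dtau^2 = -(Gamma_vuu*(0)^2 + 2*Gamma_vuv*(0)*(-3/2) + Gamma_vvv*(-3/2)^2) = 729/1589


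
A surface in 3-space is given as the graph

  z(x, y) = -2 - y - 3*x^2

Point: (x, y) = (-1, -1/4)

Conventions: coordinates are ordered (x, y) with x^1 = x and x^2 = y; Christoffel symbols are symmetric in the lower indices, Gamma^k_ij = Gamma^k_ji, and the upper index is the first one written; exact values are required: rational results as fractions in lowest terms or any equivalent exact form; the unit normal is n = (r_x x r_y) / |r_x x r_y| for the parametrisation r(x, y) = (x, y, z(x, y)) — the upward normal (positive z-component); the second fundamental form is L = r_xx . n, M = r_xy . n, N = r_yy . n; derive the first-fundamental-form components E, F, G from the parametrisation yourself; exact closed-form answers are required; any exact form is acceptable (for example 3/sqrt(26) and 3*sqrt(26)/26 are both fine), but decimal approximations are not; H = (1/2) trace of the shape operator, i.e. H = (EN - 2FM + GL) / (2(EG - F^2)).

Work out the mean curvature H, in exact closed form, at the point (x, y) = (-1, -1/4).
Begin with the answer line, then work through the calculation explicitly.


Answer: H = -3*sqrt(38)/722

z_x = 6, z_y = -1, z_xx = -6, z_xy = 0, z_yy = 0
E = 37, F = -6, G = 2; answer radicand W^2 = 38
unnormalised second-form numerators: l = -6, m = 0, n = 0; L = l/sqrt(38), and similarly M = m/sqrt(W^2), N = n/sqrt(W^2)
H = (E*n - 2*F*m + G*l) / (2*(EG - F^2)*sqrt(W^2)); E*n - 2*F*m + G*l = -12, EG - F^2 = 38, so H = (-3/19)/sqrt(38)


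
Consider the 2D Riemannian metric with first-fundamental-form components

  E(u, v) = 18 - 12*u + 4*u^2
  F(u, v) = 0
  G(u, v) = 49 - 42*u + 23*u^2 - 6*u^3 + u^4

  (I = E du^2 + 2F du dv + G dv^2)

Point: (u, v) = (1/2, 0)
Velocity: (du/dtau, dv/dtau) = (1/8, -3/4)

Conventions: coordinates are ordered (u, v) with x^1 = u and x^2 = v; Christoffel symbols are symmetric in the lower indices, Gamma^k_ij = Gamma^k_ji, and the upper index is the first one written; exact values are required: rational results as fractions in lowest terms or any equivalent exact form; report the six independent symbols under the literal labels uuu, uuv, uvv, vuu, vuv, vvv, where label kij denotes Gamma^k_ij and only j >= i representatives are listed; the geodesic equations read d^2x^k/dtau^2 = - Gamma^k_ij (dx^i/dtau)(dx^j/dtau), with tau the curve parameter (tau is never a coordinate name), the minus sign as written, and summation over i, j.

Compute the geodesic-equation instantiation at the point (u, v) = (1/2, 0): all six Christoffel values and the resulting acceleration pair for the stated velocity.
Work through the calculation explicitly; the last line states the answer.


E = 13, F = 0, G = 529/16 at the point
E_u = -8, E_v = 0, F_u = 0, F_v = 0, G_u = -23, G_v = 0
EG - F^2 = 6877/16;  g^inv = (16/6877) * [[529/16, 0], [0, 13]]
first-kind symbols [ij,l] = (1/2)(d_i g_jl + d_j g_il - d_l g_ij): [uu,u] = E_u/2 = -4, [uu,v] = F_u - E_v/2 = 0, [uv,u] = E_v/2 = 0, [uv,v] = G_u/2 = -23/2, [vv,u] = F_v - G_u/2 = 23/2, [vv,v] = G_v/2 = 0
Gamma^u_ij = (G*[ij,u] - F*[ij,v])/(EG - F^2), Gamma^v_ij = (E*[ij,v] - F*[ij,u])/(EG - F^2)
Gamma_uuu = -4/13, Gamma_uuv = 0, Gamma_uvv = 23/26, Gamma_vuu = 0, Gamma_vuv = -8/23, Gamma_vvv = 0
d^2u/dtau^2 = -(Gamma_uuu*(1/8)^2 + 2*Gamma_uuv*(1/8)*(-3/4) + Gamma_uvv*(-3/4)^2) = -205/416
d^2v/dtau^2 = -(Gamma_vuu*(1/8)^2 + 2*Gamma_vuv*(1/8)*(-3/4) + Gamma_vvv*(-3/4)^2) = -3/46

Answer: Gamma_uuu = -4/13, Gamma_uuv = 0, Gamma_uvv = 23/26, Gamma_vuu = 0, Gamma_vuv = -8/23, Gamma_vvv = 0; accelerations (d^2u/dtau^2, d^2v/dtau^2) = (-205/416, -3/46)


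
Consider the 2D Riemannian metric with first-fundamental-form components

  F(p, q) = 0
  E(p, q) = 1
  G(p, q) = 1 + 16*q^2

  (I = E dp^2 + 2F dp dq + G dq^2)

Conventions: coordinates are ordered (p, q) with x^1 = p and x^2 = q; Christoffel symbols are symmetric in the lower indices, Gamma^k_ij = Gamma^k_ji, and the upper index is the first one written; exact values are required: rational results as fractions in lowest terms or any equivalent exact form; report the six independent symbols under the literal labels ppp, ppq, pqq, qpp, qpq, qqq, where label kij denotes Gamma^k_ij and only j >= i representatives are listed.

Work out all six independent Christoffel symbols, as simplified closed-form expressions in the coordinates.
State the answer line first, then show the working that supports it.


Answer: Gamma_ppp = 0, Gamma_ppq = 0, Gamma_pqq = 0, Gamma_qpp = 0, Gamma_qpq = 0, Gamma_qqq = 16*q/(16*q^2 + 1)

E = 1; F = 0; G = 1 + 16*q^2
Gamma^k_ij = (1/2) g^{kl} (d_i g_jl + d_j g_il - d_l g_ij), with g^inv = (1/(EG-F^2)) [[G, -F], [-F, E]]
first partials: E_p = 0, E_q = 0, F_p = 0, F_q = 0, G_p = 0, G_q = 32*q
D = EG - F^2 = 1 + 16*q^2
expanded: Gamma^p_pp = (G E_p - 2F F_p + F E_q)/(2D), Gamma^p_pq = (G E_q - F G_p)/(2D), Gamma^p_qq = (2G F_q - G G_p - F G_q)/(2D), Gamma^q_pp = (2E F_p - E E_q - F E_p)/(2D), Gamma^q_pq = (E G_p - F E_q)/(2D), Gamma^q_qq = (E G_q - 2F F_q + F G_p)/(2D); substitute and cancel common factors


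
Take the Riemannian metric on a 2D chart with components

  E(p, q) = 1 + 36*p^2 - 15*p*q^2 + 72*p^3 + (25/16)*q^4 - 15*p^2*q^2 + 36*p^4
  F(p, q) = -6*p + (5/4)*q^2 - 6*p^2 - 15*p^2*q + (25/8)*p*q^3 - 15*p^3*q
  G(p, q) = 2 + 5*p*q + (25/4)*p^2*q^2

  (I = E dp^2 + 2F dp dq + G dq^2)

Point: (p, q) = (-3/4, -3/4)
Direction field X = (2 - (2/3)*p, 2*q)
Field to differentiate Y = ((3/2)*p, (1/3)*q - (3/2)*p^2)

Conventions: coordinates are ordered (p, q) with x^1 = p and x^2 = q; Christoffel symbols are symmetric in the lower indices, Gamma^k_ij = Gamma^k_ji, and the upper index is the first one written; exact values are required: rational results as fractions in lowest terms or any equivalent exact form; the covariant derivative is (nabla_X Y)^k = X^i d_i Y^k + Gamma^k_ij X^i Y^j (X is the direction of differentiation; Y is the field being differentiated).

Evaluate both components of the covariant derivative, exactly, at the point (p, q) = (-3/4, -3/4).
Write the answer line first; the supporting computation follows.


Answer: (nabla_X Y)^p = 168225/83002, (nabla_X Y)^q = 948481/332008

E = 17785/4096, F = 9009/2048, G = 6953/1024 at the point
E_p = 351/32, E_q = -1755/256, F_p = 1941/512, F_q = -4065/512, G_p = -1155/128, G_q = -1155/128
EG - F^2 = 41501/4096;  g^inv = (4096/41501) * [[6953/1024, -9009/2048], [-9009/2048, 17785/4096]]
first-kind symbols [ij,l] = (1/2)(d_i g_jl + d_j g_il - d_l g_ij): [pp,p] = E_p/2 = 351/64, [pp,q] = F_p - E_q/2 = 231/32, [pq,p] = E_q/2 = -1755/512, [pq,q] = G_p/2 = -1155/256, [qq,p] = F_q - G_p/2 = -1755/512, [qq,q] = G_q/2 = -1155/256
Gamma^p_ij = (G*[ij,p] - F*[ij,q])/(EG - F^2), Gamma^q_ij = (E*[ij,q] - F*[ij,p])/(EG - F^2)
Gamma_ppp = 22464/41501, Gamma_ppq = -14040/41501, Gamma_pqq = -14040/41501, Gamma_qpp = 29568/41501, Gamma_qpq = -18480/41501, Gamma_qqq = -18480/41501
X = (5/2, -3/2), Y = (-9/8, -35/32) at the point


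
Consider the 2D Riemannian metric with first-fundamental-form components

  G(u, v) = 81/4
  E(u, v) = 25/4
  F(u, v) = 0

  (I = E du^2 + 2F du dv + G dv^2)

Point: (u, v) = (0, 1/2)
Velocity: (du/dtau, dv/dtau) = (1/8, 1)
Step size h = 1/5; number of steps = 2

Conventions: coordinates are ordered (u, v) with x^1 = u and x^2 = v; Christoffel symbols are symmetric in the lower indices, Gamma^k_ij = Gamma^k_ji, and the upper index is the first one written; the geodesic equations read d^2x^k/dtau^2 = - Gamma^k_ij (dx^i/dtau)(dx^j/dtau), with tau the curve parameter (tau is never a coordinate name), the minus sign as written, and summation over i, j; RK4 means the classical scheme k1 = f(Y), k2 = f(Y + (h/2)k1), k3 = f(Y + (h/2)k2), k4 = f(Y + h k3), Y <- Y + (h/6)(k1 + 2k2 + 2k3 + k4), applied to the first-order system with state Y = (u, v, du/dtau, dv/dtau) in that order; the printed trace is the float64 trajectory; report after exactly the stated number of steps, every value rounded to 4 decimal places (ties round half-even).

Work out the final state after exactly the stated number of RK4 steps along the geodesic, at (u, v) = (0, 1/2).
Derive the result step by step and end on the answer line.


f(Y) = (du/dtau, dv/dtau, -Gamma^u_ij Y'^i Y'^j, -Gamma^v_ij Y'^i Y'^j) with the Gammas evaluated at the stage position; h = 0.200000; intermediate values shown to 6 dp
step 0: u = 0.0000, v = 0.5000, du/dtau = 0.1250, dv/dtau = 1.0000
step 1:
  k1: at (u, v) = (0.000000, 0.500000), (du/dtau, dv/dtau) = (0.125000, 1.000000); Gamma_uuu = 0.000000, Gamma_uuv = 0.000000, Gamma_uvv = 0.000000, Gamma_vuu = 0.000000, Gamma_vuv = 0.000000, Gamma_vvv = 0.000000; k1 = (0.125000, 1.000000, 0.000000, 0.000000)
  k2: at (u, v) = (0.012500, 0.600000), (du/dtau, dv/dtau) = (0.125000, 1.000000); Gamma_uuu = 0.000000, Gamma_uuv = 0.000000, Gamma_uvv = 0.000000, Gamma_vuu = 0.000000, Gamma_vuv = 0.000000, Gamma_vvv = 0.000000; k2 = (0.125000, 1.000000, 0.000000, 0.000000)
  k3: at (u, v) = (0.012500, 0.600000), (du/dtau, dv/dtau) = (0.125000, 1.000000); Gamma_uuu = 0.000000, Gamma_uuv = 0.000000, Gamma_uvv = 0.000000, Gamma_vuu = 0.000000, Gamma_vuv = 0.000000, Gamma_vvv = 0.000000; k3 = (0.125000, 1.000000, 0.000000, 0.000000)
  k4: at (u, v) = (0.025000, 0.700000), (du/dtau, dv/dtau) = (0.125000, 1.000000); Gamma_uuu = 0.000000, Gamma_uuv = 0.000000, Gamma_uvv = 0.000000, Gamma_vuu = 0.000000, Gamma_vuv = 0.000000, Gamma_vvv = 0.000000; k4 = (0.125000, 1.000000, 0.000000, 0.000000)
  Y <- Y + (h/6)(k1 + 2k2 + 2k3 + k4): u = 0.0250, v = 0.7000, du/dtau = 0.1250, dv/dtau = 1.0000
step 2:
  k1: at (u, v) = (0.025000, 0.700000), (du/dtau, dv/dtau) = (0.125000, 1.000000); Gamma_uuu = 0.000000, Gamma_uuv = 0.000000, Gamma_uvv = 0.000000, Gamma_vuu = 0.000000, Gamma_vuv = 0.000000, Gamma_vvv = 0.000000; k1 = (0.125000, 1.000000, 0.000000, 0.000000)
  k2: at (u, v) = (0.037500, 0.800000), (du/dtau, dv/dtau) = (0.125000, 1.000000); Gamma_uuu = 0.000000, Gamma_uuv = 0.000000, Gamma_uvv = 0.000000, Gamma_vuu = 0.000000, Gamma_vuv = 0.000000, Gamma_vvv = 0.000000; k2 = (0.125000, 1.000000, 0.000000, 0.000000)
  k3: at (u, v) = (0.037500, 0.800000), (du/dtau, dv/dtau) = (0.125000, 1.000000); Gamma_uuu = 0.000000, Gamma_uuv = 0.000000, Gamma_uvv = 0.000000, Gamma_vuu = 0.000000, Gamma_vuv = 0.000000, Gamma_vvv = 0.000000; k3 = (0.125000, 1.000000, 0.000000, 0.000000)
  k4: at (u, v) = (0.050000, 0.900000), (du/dtau, dv/dtau) = (0.125000, 1.000000); Gamma_uuu = 0.000000, Gamma_uuv = 0.000000, Gamma_uvv = 0.000000, Gamma_vuu = 0.000000, Gamma_vuv = 0.000000, Gamma_vvv = 0.000000; k4 = (0.125000, 1.000000, 0.000000, 0.000000)
  Y <- Y + (h/6)(k1 + 2k2 + 2k3 + k4): u = 0.0500, v = 0.9000, du/dtau = 0.1250, dv/dtau = 1.0000

Answer: u = 0.0500, v = 0.9000, du/dtau = 0.1250, dv/dtau = 1.0000
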